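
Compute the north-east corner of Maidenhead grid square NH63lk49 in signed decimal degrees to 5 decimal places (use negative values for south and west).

-16.54167, 92.95833

Field N=13, H=7: +13·20° lon, +7·10° lat → SW at lon 80°, lat -20°.
Square 6, 3: +6·2° lon, +3·1° lat → SW at lon 92°, lat -17°.
Subsquare l=11, k=10: +11·0.0833333° lon, +10·0.0416667° lat → SW at lon 92.9167°, lat -16.5833°.
Extended square 4, 9: +4·0.00833333° lon, +9·0.00416667° lat → SW at lon 92.95°, lat -16.5458°.
Cell spans 0.00833333° lon × 0.00416667° lat. NE corner is SW corner plus one full cell.
latitude -16.54167, longitude 92.95833.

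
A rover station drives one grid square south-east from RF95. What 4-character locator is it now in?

Longitude square 9; +1 → 10, wraps to 0, carry into field.
Longitude field R = 17; +1 → 18, wraps to 0 = A, wrapping around the antimeridian.
Latitude square 5; −1 → 4.

AF04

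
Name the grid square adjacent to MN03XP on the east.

MN13ap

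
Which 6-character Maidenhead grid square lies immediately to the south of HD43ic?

HD43ib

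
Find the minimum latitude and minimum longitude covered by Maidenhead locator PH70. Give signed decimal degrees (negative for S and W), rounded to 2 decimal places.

-20.00, 134.00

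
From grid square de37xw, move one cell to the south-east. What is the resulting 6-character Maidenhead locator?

Longitude subsquare x = 23; +1 → 24, wraps to 0 = a, carry into square.
Longitude square 3; +1 → 4.
Latitude subsquare w = 22; −1 → 21 = v.

DE47av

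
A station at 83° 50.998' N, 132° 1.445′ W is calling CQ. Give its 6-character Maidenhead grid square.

CR33xu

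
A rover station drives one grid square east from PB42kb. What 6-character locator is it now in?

Longitude subsquare k = 10; +1 → 11 = l.
The latitude characters are unchanged.

PB42lb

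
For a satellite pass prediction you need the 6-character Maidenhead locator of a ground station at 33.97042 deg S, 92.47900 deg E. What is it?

NF66fa

Add 180° to longitude and 90° to latitude: 272.4790, 56.0296.
Field: 272.4790/20 → 13 → N, 56.0296/10 → 5 → F; chars NF.
Square: 12.4790/2 → 6, 6.0296/1 → 6; chars 66.
Subsquare: 0.4790/0.0833333 → 5 → f, 0.0296/0.0416667 → 0 → a; chars fa.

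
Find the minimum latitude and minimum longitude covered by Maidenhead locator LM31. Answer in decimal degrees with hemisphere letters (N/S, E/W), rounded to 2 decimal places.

Field L=11, M=12: +11·20° lon, +12·10° lat → SW at lon 40°, lat 30°.
Square 3, 1: +3·2° lon, +1·1° lat → SW at lon 46°, lat 31°.
latitude 31.00° N, longitude 46.00° E.

31.00° N, 46.00° E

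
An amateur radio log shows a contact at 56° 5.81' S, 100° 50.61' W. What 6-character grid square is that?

DD93nv

Offset from 180°W / 90°S: lon 79.1565°, lat 33.9032°.
Field (20°×10°, letters A–R): 79.1565/20 → 3 → D, 33.9032/10 → 3 → D; chars DD.
Square (2°×1°, digits 0–9): 19.1565/2 → 9, 3.9032/1 → 3; chars 93.
Subsquare (5′×2.5′, letters a–x): 1.1565/0.0833333 → 13 → n, 0.9032/0.0416667 → 21 → v; chars nv.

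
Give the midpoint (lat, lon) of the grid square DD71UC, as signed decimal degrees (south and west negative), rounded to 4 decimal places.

-58.8958, -104.2917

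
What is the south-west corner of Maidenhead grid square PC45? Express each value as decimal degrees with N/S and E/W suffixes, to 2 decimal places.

65.00° S, 128.00° E

Field P=15, C=2: +15·20° lon, +2·10° lat → SW at lon 120°, lat -70°.
Square 4, 5: +4·2° lon, +5·1° lat → SW at lon 128°, lat -65°.
latitude 65.00° S, longitude 128.00° E.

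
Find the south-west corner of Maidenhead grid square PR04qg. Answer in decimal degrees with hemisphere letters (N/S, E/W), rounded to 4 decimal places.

84.2500° N, 121.3333° E

Field P=15, R=17: +15·20° lon, +17·10° lat → SW at lon 120°, lat 80°.
Square 0, 4: +0·2° lon, +4·1° lat → SW at lon 120°, lat 84°.
Subsquare q=16, g=6: +16·0.0833333° lon, +6·0.0416667° lat → SW at lon 121.333°, lat 84.25°.
latitude 84.2500° N, longitude 121.3333° E.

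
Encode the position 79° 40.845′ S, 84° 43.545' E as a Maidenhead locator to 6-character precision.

NB20ih

Offset from 180°W / 90°S: lon 264.7258°, lat 10.3192°.
Field: 264.7258/20 → 13 → N, 10.3192/10 → 1 → B; chars NB.
Square: 4.7258/2 → 2, 0.3192/1 → 0; chars 20.
Subsquare: 0.7258/0.0833333 → 8 → i, 0.3192/0.0416667 → 7 → h; chars ih.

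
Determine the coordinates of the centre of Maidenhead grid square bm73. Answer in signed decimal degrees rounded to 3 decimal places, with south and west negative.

33.500, -145.000

Field B=1, M=12: +1·20° lon, +12·10° lat → SW at lon -160°, lat 30°.
Square 7, 3: +7·2° lon, +3·1° lat → SW at lon -146°, lat 33°.
Cell spans 2° lon × 1° lat. Centre is SW corner plus half of each.
latitude 33.500, longitude -145.000.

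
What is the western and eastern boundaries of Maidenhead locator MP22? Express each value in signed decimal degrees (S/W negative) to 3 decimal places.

Field M=12, P=15: +12·20° lon, +15·10° lat → SW at lon 60°, lat 60°.
Square 2, 2: +2·2° lon, +2·1° lat → SW at lon 64°, lat 62°.
Cell spans 2° lon × 1° lat.
west 64.000, east 66.000.

64.000, 66.000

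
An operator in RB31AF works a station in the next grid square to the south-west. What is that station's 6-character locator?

RB21xe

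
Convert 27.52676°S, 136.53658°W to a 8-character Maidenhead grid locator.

Add 180° to longitude and 90° to latitude: 43.46342, 62.47324.
Field: 43.46342/20 → 2 → C, 62.47324/10 → 6 → G; chars CG.
Square: 3.46342/2 → 1, 2.47324/1 → 2; chars 12.
Subsquare: 1.46342/0.0833333 → 17 → r, 0.47324/0.0416667 → 11 → l; chars rl.
Extended square: 0.04675/0.00833333 → 5, 0.01491/0.00416667 → 3; chars 53.

CG12rl53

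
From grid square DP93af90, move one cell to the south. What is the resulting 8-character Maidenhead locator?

DP93ae99

Latitude extended square 0; −1 → -1, wraps to 9, carry into subsquare.
Latitude subsquare f = 5; −1 → 4 = e.
The longitude characters are unchanged.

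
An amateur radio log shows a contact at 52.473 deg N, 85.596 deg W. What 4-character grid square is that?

EO72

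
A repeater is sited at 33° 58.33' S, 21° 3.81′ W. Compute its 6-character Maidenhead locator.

HF96la

Add 180° to longitude and 90° to latitude: 158.9365, 56.0278.
Field: lon ⌊158.9365/20⌋ = 7 → H; lat ⌊56.0278/10⌋ = 5 → F.
Square: lon ⌊18.9365/2⌋ = 9; lat ⌊6.0278/1⌋ = 6.
Subsquare: lon ⌊0.9365/0.0833333⌋ = 11 → l; lat ⌊0.0278/0.0416667⌋ = 0 → a.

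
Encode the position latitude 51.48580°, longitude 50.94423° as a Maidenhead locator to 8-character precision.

Shift to the Maidenhead origin (180°W, 90°S): lon 230.94423, lat 141.48580.
Field: lon ⌊230.94423/20⌋ = 11 → L; lat ⌊141.48580/10⌋ = 14 → O.
Square: lon ⌊10.94423/2⌋ = 5; lat ⌊1.48580/1⌋ = 1.
Subsquare: lon ⌊0.94423/0.0833333⌋ = 11 → l; lat ⌊0.48580/0.0416667⌋ = 11 → l.
Extended square: lon ⌊0.02756/0.00833333⌋ = 3; lat ⌊0.02747/0.00416667⌋ = 6.

LO51ll36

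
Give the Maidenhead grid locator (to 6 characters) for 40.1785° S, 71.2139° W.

FE49jt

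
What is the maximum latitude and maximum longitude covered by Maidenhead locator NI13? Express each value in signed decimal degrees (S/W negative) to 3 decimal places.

-6.000, 84.000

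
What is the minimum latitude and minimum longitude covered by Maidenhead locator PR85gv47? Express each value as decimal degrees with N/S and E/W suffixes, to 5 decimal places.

85.90417° N, 136.53333° E

Field P=15, R=17: +15·20° lon, +17·10° lat → SW at lon 120°, lat 80°.
Square 8, 5: +8·2° lon, +5·1° lat → SW at lon 136°, lat 85°.
Subsquare g=6, v=21: +6·0.0833333° lon, +21·0.0416667° lat → SW at lon 136.5°, lat 85.875°.
Extended square 4, 7: +4·0.00833333° lon, +7·0.00416667° lat → SW at lon 136.533°, lat 85.9042°.
latitude 85.90417° N, longitude 136.53333° E.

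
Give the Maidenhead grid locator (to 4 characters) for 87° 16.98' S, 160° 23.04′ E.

RA02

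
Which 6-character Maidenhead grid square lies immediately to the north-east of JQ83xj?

Longitude subsquare x = 23; +1 → 24, wraps to 0 = a, carry into square.
Longitude square 8; +1 → 9.
Latitude subsquare j = 9; +1 → 10 = k.

JQ93ak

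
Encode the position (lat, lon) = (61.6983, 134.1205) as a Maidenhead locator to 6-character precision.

PP71bq

Shift to the Maidenhead origin (180°W, 90°S): lon 314.1205, lat 151.6983.
Field (20°×10°, letters A–R): lon ⌊314.1205/20⌋ = 15 → P; lat ⌊151.6983/10⌋ = 15 → P.
Square (2°×1°, digits 0–9): lon ⌊14.1205/2⌋ = 7; lat ⌊1.6983/1⌋ = 1.
Subsquare (5′×2.5′, letters a–x): lon ⌊0.1205/0.0833333⌋ = 1 → b; lat ⌊0.6983/0.0416667⌋ = 16 → q.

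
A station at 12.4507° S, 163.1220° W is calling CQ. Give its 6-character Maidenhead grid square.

AH87kn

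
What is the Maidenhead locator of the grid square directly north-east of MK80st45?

MK80st56

Longitude extended square 4; +1 → 5.
Latitude extended square 5; +1 → 6.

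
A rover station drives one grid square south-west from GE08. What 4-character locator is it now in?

FE97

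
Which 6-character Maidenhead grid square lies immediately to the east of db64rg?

DB64sg

Longitude subsquare r = 17; +1 → 18 = s.
The latitude characters are unchanged.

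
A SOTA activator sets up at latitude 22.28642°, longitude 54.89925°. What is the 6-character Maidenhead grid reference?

LL72kg

Shift to the Maidenhead origin (180°W, 90°S): lon 234.8992, lat 112.2864.
Field (20°×10°, letters A–R): lon ⌊234.8992/20⌋ = 11 → L; lat ⌊112.2864/10⌋ = 11 → L.
Square (2°×1°, digits 0–9): lon ⌊14.8992/2⌋ = 7; lat ⌊2.2864/1⌋ = 2.
Subsquare (5′×2.5′, letters a–x): lon ⌊0.8992/0.0833333⌋ = 10 → k; lat ⌊0.2864/0.0416667⌋ = 6 → g.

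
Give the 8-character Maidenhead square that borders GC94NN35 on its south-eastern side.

Longitude extended square 3; +1 → 4.
Latitude extended square 5; −1 → 4.

GC94nn44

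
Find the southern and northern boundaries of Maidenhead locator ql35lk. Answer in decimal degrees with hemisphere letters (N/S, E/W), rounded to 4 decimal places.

Field Q=16, L=11: +16·20° lon, +11·10° lat → SW at lon 140°, lat 20°.
Square 3, 5: +3·2° lon, +5·1° lat → SW at lon 146°, lat 25°.
Subsquare l=11, k=10: +11·0.0833333° lon, +10·0.0416667° lat → SW at lon 146.917°, lat 25.4167°.
Cell spans 0.0833333° lon × 0.0416667° lat.
south 25.4167° N, north 25.4583° N.

25.4167° N, 25.4583° N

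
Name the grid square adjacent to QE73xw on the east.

QE83aw

Longitude subsquare x = 23; +1 → 24, wraps to 0 = a, carry into square.
Longitude square 7; +1 → 8.
The latitude characters are unchanged.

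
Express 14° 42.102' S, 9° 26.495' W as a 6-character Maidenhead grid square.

Offset from 180°W / 90°S: lon 170.5584°, lat 75.2983°.
Field (20°×10°, letters A–R): lon ⌊170.5584/20⌋ = 8 → I; lat ⌊75.2983/10⌋ = 7 → H.
Square (2°×1°, digits 0–9): lon ⌊10.5584/2⌋ = 5; lat ⌊5.2983/1⌋ = 5.
Subsquare (5′×2.5′, letters a–x): lon ⌊0.5584/0.0833333⌋ = 6 → g; lat ⌊0.2983/0.0416667⌋ = 7 → h.

IH55gh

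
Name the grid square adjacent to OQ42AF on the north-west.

Longitude subsquare a = 0; −1 → -1, wraps to 23 = x, carry into square.
Longitude square 4; −1 → 3.
Latitude subsquare f = 5; +1 → 6 = g.

OQ32xg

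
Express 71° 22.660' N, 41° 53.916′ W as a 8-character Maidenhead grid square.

GQ91bj20

Offset from 180°W / 90°S: lon 138.10140°, lat 161.37767°.
Field: 138.10140/20 → 6 → G, 161.37767/10 → 16 → Q; chars GQ.
Square: 18.10140/2 → 9, 1.37767/1 → 1; chars 91.
Subsquare: 0.10140/0.0833333 → 1 → b, 0.37767/0.0416667 → 9 → j; chars bj.
Extended square: 0.01807/0.00833333 → 2, 0.00267/0.00416667 → 0; chars 20.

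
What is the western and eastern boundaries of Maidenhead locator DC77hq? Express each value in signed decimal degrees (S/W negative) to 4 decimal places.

-105.4167, -105.3333

Field D=3, C=2: +3·20° lon, +2·10° lat → SW at lon -120°, lat -70°.
Square 7, 7: +7·2° lon, +7·1° lat → SW at lon -106°, lat -63°.
Subsquare h=7, q=16: +7·0.0833333° lon, +16·0.0416667° lat → SW at lon -105.417°, lat -62.3333°.
Cell spans 0.0833333° lon × 0.0416667° lat.
west -105.4167, east -105.3333.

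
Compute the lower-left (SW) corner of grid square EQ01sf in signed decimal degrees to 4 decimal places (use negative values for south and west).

Field E=4, Q=16: +4·20° lon, +16·10° lat → SW at lon -100°, lat 70°.
Square 0, 1: +0·2° lon, +1·1° lat → SW at lon -100°, lat 71°.
Subsquare s=18, f=5: +18·0.0833333° lon, +5·0.0416667° lat → SW at lon -98.5°, lat 71.2083°.
latitude 71.2083, longitude -98.5000.

71.2083, -98.5000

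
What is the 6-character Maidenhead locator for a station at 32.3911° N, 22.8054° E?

Offset from 180°W / 90°S: lon 202.8054°, lat 122.3911°.
Field: 202.8054/20 → 10 → K, 122.3911/10 → 12 → M; chars KM.
Square: 2.8054/2 → 1, 2.3911/1 → 2; chars 12.
Subsquare: 0.8054/0.0833333 → 9 → j, 0.3911/0.0416667 → 9 → j; chars jj.

KM12jj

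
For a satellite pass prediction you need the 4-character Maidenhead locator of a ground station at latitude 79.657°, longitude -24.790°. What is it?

HQ79

Offset from 180°W / 90°S: lon 155.21°, lat 169.66°.
Field: 155.21/20 → 7 → H, 169.66/10 → 16 → Q; chars HQ.
Square: 15.21/2 → 7, 9.66/1 → 9; chars 79.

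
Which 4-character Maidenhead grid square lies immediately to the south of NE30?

ND39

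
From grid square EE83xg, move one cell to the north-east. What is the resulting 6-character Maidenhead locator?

EE93ah

Longitude subsquare x = 23; +1 → 24, wraps to 0 = a, carry into square.
Longitude square 8; +1 → 9.
Latitude subsquare g = 6; +1 → 7 = h.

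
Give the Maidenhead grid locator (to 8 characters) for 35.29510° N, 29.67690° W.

HM55dh80

Offset from 180°W / 90°S: lon 150.32310°, lat 125.29510°.
Field (20°×10°, letters A–R): 150.32310/20 → 7 → H, 125.29510/10 → 12 → M; chars HM.
Square (2°×1°, digits 0–9): 10.32310/2 → 5, 5.29510/1 → 5; chars 55.
Subsquare (5′×2.5′, letters a–x): 0.32310/0.0833333 → 3 → d, 0.29510/0.0416667 → 7 → h; chars dh.
Extended square (30″×15″, digits 0–9): 0.07310/0.00833333 → 8, 0.00343/0.00416667 → 0; chars 80.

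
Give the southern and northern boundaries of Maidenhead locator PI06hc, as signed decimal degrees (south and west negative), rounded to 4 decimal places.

-3.9167, -3.8750

Field P=15, I=8: +15·20° lon, +8·10° lat → SW at lon 120°, lat -10°.
Square 0, 6: +0·2° lon, +6·1° lat → SW at lon 120°, lat -4°.
Subsquare h=7, c=2: +7·0.0833333° lon, +2·0.0416667° lat → SW at lon 120.583°, lat -3.91667°.
Cell spans 0.0833333° lon × 0.0416667° lat.
south -3.9167, north -3.8750.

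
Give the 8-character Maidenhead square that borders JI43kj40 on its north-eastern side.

JI43kj51

Longitude extended square 4; +1 → 5.
Latitude extended square 0; +1 → 1.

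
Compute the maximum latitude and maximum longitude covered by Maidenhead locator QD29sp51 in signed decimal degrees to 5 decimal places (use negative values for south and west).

-50.36667, 145.55000

Field Q=16, D=3: +16·20° lon, +3·10° lat → SW at lon 140°, lat -60°.
Square 2, 9: +2·2° lon, +9·1° lat → SW at lon 144°, lat -51°.
Subsquare s=18, p=15: +18·0.0833333° lon, +15·0.0416667° lat → SW at lon 145.5°, lat -50.375°.
Extended square 5, 1: +5·0.00833333° lon, +1·0.00416667° lat → SW at lon 145.542°, lat -50.3708°.
Cell spans 0.00833333° lon × 0.00416667° lat. NE corner is SW corner plus one full cell.
latitude -50.36667, longitude 145.55000.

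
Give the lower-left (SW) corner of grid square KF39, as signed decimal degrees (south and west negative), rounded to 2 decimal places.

-31.00, 26.00

Field K=10, F=5: +10·20° lon, +5·10° lat → SW at lon 20°, lat -40°.
Square 3, 9: +3·2° lon, +9·1° lat → SW at lon 26°, lat -31°.
latitude -31.00, longitude 26.00.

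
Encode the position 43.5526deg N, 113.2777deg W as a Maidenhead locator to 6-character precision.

Shift to the Maidenhead origin (180°W, 90°S): lon 66.7223, lat 133.5526.
Field: 66.7223/20 → 3 → D, 133.5526/10 → 13 → N; chars DN.
Square: 6.7223/2 → 3, 3.5526/1 → 3; chars 33.
Subsquare: 0.7223/0.0833333 → 8 → i, 0.5526/0.0416667 → 13 → n; chars in.

DN33in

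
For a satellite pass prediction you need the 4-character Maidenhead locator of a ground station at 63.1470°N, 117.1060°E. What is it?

OP83

Offset from 180°W / 90°S: lon 297.11°, lat 153.15°.
Field: lon ⌊297.11/20⌋ = 14 → O; lat ⌊153.15/10⌋ = 15 → P.
Square: lon ⌊17.11/2⌋ = 8; lat ⌊3.15/1⌋ = 3.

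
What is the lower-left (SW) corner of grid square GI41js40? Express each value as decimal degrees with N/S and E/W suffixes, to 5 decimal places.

8.25000° S, 51.21667° W

Field G=6, I=8: +6·20° lon, +8·10° lat → SW at lon -60°, lat -10°.
Square 4, 1: +4·2° lon, +1·1° lat → SW at lon -52°, lat -9°.
Subsquare j=9, s=18: +9·0.0833333° lon, +18·0.0416667° lat → SW at lon -51.25°, lat -8.25°.
Extended square 4, 0: +4·0.00833333° lon, +0·0.00416667° lat → SW at lon -51.2167°, lat -8.25°.
latitude 8.25000° S, longitude 51.21667° W.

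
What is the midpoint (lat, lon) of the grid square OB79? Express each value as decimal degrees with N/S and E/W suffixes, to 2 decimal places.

Field O=14, B=1: +14·20° lon, +1·10° lat → SW at lon 100°, lat -80°.
Square 7, 9: +7·2° lon, +9·1° lat → SW at lon 114°, lat -71°.
Cell spans 2° lon × 1° lat. Centre is SW corner plus half of each.
latitude 70.50° S, longitude 115.00° E.

70.50° S, 115.00° E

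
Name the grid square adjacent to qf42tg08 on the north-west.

QF42sg99

Longitude extended square 0; −1 → -1, wraps to 9, carry into subsquare.
Longitude subsquare t = 19; −1 → 18 = s.
Latitude extended square 8; +1 → 9.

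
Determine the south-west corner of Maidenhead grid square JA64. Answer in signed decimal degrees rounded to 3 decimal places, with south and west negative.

-86.000, 12.000

Field J=9, A=0: +9·20° lon, +0·10° lat → SW at lon 0°, lat -90°.
Square 6, 4: +6·2° lon, +4·1° lat → SW at lon 12°, lat -86°.
latitude -86.000, longitude 12.000.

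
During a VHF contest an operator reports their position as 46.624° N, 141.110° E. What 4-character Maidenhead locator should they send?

Shift to the Maidenhead origin (180°W, 90°S): lon 321.11, lat 136.62.
Field: 321.11/20 → 16 → Q, 136.62/10 → 13 → N; chars QN.
Square: 1.11/2 → 0, 6.62/1 → 6; chars 06.

QN06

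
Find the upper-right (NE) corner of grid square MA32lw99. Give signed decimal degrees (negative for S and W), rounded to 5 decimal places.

-87.04167, 67.00000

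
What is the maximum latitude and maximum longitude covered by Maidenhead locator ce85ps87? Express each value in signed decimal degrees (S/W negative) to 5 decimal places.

Field C=2, E=4: +2·20° lon, +4·10° lat → SW at lon -140°, lat -50°.
Square 8, 5: +8·2° lon, +5·1° lat → SW at lon -124°, lat -45°.
Subsquare p=15, s=18: +15·0.0833333° lon, +18·0.0416667° lat → SW at lon -122.75°, lat -44.25°.
Extended square 8, 7: +8·0.00833333° lon, +7·0.00416667° lat → SW at lon -122.683°, lat -44.2208°.
Cell spans 0.00833333° lon × 0.00416667° lat. NE corner is SW corner plus one full cell.
latitude -44.21667, longitude -122.67500.

-44.21667, -122.67500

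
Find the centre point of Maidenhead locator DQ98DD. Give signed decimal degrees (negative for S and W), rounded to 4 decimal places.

Field D=3, Q=16: +3·20° lon, +16·10° lat → SW at lon -120°, lat 70°.
Square 9, 8: +9·2° lon, +8·1° lat → SW at lon -102°, lat 78°.
Subsquare d=3, d=3: +3·0.0833333° lon, +3·0.0416667° lat → SW at lon -101.75°, lat 78.125°.
Cell spans 0.0833333° lon × 0.0416667° lat. Centre is SW corner plus half of each.
latitude 78.1458, longitude -101.7083.

78.1458, -101.7083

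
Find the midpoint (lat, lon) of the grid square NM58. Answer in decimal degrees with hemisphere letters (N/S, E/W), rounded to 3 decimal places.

Field N=13, M=12: +13·20° lon, +12·10° lat → SW at lon 80°, lat 30°.
Square 5, 8: +5·2° lon, +8·1° lat → SW at lon 90°, lat 38°.
Cell spans 2° lon × 1° lat. Centre is SW corner plus half of each.
latitude 38.500° N, longitude 91.000° E.

38.500° N, 91.000° E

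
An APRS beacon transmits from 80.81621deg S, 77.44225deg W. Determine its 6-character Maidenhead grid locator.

FA19ge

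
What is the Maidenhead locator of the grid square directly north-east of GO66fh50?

GO66fh61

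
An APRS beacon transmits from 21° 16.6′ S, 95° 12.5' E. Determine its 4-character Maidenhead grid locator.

Shift to the Maidenhead origin (180°W, 90°S): lon 275.21, lat 68.72.
Field: lon ⌊275.21/20⌋ = 13 → N; lat ⌊68.72/10⌋ = 6 → G.
Square: lon ⌊15.21/2⌋ = 7; lat ⌊8.72/1⌋ = 8.

NG78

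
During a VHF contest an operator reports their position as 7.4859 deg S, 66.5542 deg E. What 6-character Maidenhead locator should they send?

Shift to the Maidenhead origin (180°W, 90°S): lon 246.5542, lat 82.5141.
Field: 246.5542/20 → 12 → M, 82.5141/10 → 8 → I; chars MI.
Square: 6.5542/2 → 3, 2.5141/1 → 2; chars 32.
Subsquare: 0.5542/0.0833333 → 6 → g, 0.5141/0.0416667 → 12 → m; chars gm.

MI32gm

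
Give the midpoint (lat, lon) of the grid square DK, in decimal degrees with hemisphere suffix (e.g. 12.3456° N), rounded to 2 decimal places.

15.00° N, 110.00° W

Field D=3, K=10: +3·20° lon, +10·10° lat → SW at lon -120°, lat 10°.
Cell spans 20° lon × 10° lat. Centre is SW corner plus half of each.
latitude 15.00° N, longitude 110.00° W.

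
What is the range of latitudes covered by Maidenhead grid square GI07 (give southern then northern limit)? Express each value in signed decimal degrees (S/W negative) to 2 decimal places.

Field G=6, I=8: +6·20° lon, +8·10° lat → SW at lon -60°, lat -10°.
Square 0, 7: +0·2° lon, +7·1° lat → SW at lon -60°, lat -3°.
Cell spans 2° lon × 1° lat.
south -3.00, north -2.00.

-3.00, -2.00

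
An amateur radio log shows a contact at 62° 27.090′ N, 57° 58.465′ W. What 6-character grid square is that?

Add 180° to longitude and 90° to latitude: 122.0256, 152.4515.
Field: lon ⌊122.0256/20⌋ = 6 → G; lat ⌊152.4515/10⌋ = 15 → P.
Square: lon ⌊2.0256/2⌋ = 1; lat ⌊2.4515/1⌋ = 2.
Subsquare: lon ⌊0.0256/0.0833333⌋ = 0 → a; lat ⌊0.4515/0.0416667⌋ = 10 → k.

GP12ak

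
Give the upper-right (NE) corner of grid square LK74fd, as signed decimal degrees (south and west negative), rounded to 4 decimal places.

14.1667, 54.5000

Field L=11, K=10: +11·20° lon, +10·10° lat → SW at lon 40°, lat 10°.
Square 7, 4: +7·2° lon, +4·1° lat → SW at lon 54°, lat 14°.
Subsquare f=5, d=3: +5·0.0833333° lon, +3·0.0416667° lat → SW at lon 54.4167°, lat 14.125°.
Cell spans 0.0833333° lon × 0.0416667° lat. NE corner is SW corner plus one full cell.
latitude 14.1667, longitude 54.5000.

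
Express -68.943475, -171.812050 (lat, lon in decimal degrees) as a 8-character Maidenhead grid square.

AC41cb23

Shift to the Maidenhead origin (180°W, 90°S): lon 8.18795, lat 21.05652.
Field: 8.18795/20 → 0 → A, 21.05652/10 → 2 → C; chars AC.
Square: 8.18795/2 → 4, 1.05652/1 → 1; chars 41.
Subsquare: 0.18795/0.0833333 → 2 → c, 0.05652/0.0416667 → 1 → b; chars cb.
Extended square: 0.02128/0.00833333 → 2, 0.01486/0.00416667 → 3; chars 23.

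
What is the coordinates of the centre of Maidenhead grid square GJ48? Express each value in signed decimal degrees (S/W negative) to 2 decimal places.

Field G=6, J=9: +6·20° lon, +9·10° lat → SW at lon -60°, lat 0°.
Square 4, 8: +4·2° lon, +8·1° lat → SW at lon -52°, lat 8°.
Cell spans 2° lon × 1° lat. Centre is SW corner plus half of each.
latitude 8.50, longitude -51.00.

8.50, -51.00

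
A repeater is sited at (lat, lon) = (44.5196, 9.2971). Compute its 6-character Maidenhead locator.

JN44pm

Add 180° to longitude and 90° to latitude: 189.2971, 134.5196.
Field: 189.2971/20 → 9 → J, 134.5196/10 → 13 → N; chars JN.
Square: 9.2971/2 → 4, 4.5196/1 → 4; chars 44.
Subsquare: 1.2971/0.0833333 → 15 → p, 0.5196/0.0416667 → 12 → m; chars pm.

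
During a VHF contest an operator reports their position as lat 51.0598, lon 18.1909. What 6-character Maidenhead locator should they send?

Offset from 180°W / 90°S: lon 198.1909°, lat 141.0598°.
Field: lon ⌊198.1909/20⌋ = 9 → J; lat ⌊141.0598/10⌋ = 14 → O.
Square: lon ⌊18.1909/2⌋ = 9; lat ⌊1.0598/1⌋ = 1.
Subsquare: lon ⌊0.1909/0.0833333⌋ = 2 → c; lat ⌊0.0598/0.0416667⌋ = 1 → b.

JO91cb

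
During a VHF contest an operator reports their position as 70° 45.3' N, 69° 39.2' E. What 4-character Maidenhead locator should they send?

Add 180° to longitude and 90° to latitude: 249.65, 160.75.
Field (20°×10°, letters A–R): 249.65/20 → 12 → M, 160.75/10 → 16 → Q; chars MQ.
Square (2°×1°, digits 0–9): 9.65/2 → 4, 0.75/1 → 0; chars 40.

MQ40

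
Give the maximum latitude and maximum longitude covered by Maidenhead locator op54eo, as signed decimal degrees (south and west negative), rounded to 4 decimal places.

64.6250, 110.4167

Field O=14, P=15: +14·20° lon, +15·10° lat → SW at lon 100°, lat 60°.
Square 5, 4: +5·2° lon, +4·1° lat → SW at lon 110°, lat 64°.
Subsquare e=4, o=14: +4·0.0833333° lon, +14·0.0416667° lat → SW at lon 110.333°, lat 64.5833°.
Cell spans 0.0833333° lon × 0.0416667° lat. NE corner is SW corner plus one full cell.
latitude 64.6250, longitude 110.4167.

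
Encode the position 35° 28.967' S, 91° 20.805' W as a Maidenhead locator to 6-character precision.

EF44hm

Shift to the Maidenhead origin (180°W, 90°S): lon 88.6532, lat 54.5172.
Field (20°×10°, letters A–R): 88.6532/20 → 4 → E, 54.5172/10 → 5 → F; chars EF.
Square (2°×1°, digits 0–9): 8.6532/2 → 4, 4.5172/1 → 4; chars 44.
Subsquare (5′×2.5′, letters a–x): 0.6532/0.0833333 → 7 → h, 0.5172/0.0416667 → 12 → m; chars hm.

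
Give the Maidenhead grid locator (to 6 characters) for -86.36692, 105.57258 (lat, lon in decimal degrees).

Shift to the Maidenhead origin (180°W, 90°S): lon 285.5726, lat 3.6331.
Field (20°×10°, letters A–R): 285.5726/20 → 14 → O, 3.6331/10 → 0 → A; chars OA.
Square (2°×1°, digits 0–9): 5.5726/2 → 2, 3.6331/1 → 3; chars 23.
Subsquare (5′×2.5′, letters a–x): 1.5726/0.0833333 → 18 → s, 0.6331/0.0416667 → 15 → p; chars sp.

OA23sp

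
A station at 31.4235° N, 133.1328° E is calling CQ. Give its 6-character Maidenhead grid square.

PM61nk

Shift to the Maidenhead origin (180°W, 90°S): lon 313.1328, lat 121.4235.
Field (20°×10°, letters A–R): 313.1328/20 → 15 → P, 121.4235/10 → 12 → M; chars PM.
Square (2°×1°, digits 0–9): 13.1328/2 → 6, 1.4235/1 → 1; chars 61.
Subsquare (5′×2.5′, letters a–x): 1.1328/0.0833333 → 13 → n, 0.4235/0.0416667 → 10 → k; chars nk.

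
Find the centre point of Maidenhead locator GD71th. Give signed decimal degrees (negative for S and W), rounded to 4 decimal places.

Field G=6, D=3: +6·20° lon, +3·10° lat → SW at lon -60°, lat -60°.
Square 7, 1: +7·2° lon, +1·1° lat → SW at lon -46°, lat -59°.
Subsquare t=19, h=7: +19·0.0833333° lon, +7·0.0416667° lat → SW at lon -44.4167°, lat -58.7083°.
Cell spans 0.0833333° lon × 0.0416667° lat. Centre is SW corner plus half of each.
latitude -58.6875, longitude -44.3750.

-58.6875, -44.3750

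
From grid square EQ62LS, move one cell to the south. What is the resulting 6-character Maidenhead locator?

Latitude subsquare s = 18; −1 → 17 = r.
The longitude characters are unchanged.

EQ62lr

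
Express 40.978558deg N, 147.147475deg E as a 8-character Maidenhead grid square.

Offset from 180°W / 90°S: lon 327.14747°, lat 130.97856°.
Field: lon ⌊327.14747/20⌋ = 16 → Q; lat ⌊130.97856/10⌋ = 13 → N.
Square: lon ⌊7.14747/2⌋ = 3; lat ⌊0.97856/1⌋ = 0.
Subsquare: lon ⌊1.14747/0.0833333⌋ = 13 → n; lat ⌊0.97856/0.0416667⌋ = 23 → x.
Extended square: lon ⌊0.06414/0.00833333⌋ = 7; lat ⌊0.02022/0.00416667⌋ = 4.

QN30nx74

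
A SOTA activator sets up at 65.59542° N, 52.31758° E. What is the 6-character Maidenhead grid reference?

Add 180° to longitude and 90° to latitude: 232.3176, 155.5954.
Field: lon ⌊232.3176/20⌋ = 11 → L; lat ⌊155.5954/10⌋ = 15 → P.
Square: lon ⌊12.3176/2⌋ = 6; lat ⌊5.5954/1⌋ = 5.
Subsquare: lon ⌊0.3176/0.0833333⌋ = 3 → d; lat ⌊0.5954/0.0416667⌋ = 14 → o.

LP65do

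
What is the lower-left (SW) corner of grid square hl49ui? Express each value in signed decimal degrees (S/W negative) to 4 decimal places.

Field H=7, L=11: +7·20° lon, +11·10° lat → SW at lon -40°, lat 20°.
Square 4, 9: +4·2° lon, +9·1° lat → SW at lon -32°, lat 29°.
Subsquare u=20, i=8: +20·0.0833333° lon, +8·0.0416667° lat → SW at lon -30.3333°, lat 29.3333°.
latitude 29.3333, longitude -30.3333.

29.3333, -30.3333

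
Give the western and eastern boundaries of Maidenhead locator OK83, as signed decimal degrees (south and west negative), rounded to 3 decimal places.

116.000, 118.000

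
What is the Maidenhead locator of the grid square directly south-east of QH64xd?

QH74ac

Longitude subsquare x = 23; +1 → 24, wraps to 0 = a, carry into square.
Longitude square 6; +1 → 7.
Latitude subsquare d = 3; −1 → 2 = c.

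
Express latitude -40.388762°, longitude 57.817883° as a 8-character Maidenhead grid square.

LE89vo86

Add 180° to longitude and 90° to latitude: 237.81788, 49.61124.
Field: 237.81788/20 → 11 → L, 49.61124/10 → 4 → E; chars LE.
Square: 17.81788/2 → 8, 9.61124/1 → 9; chars 89.
Subsquare: 1.81788/0.0833333 → 21 → v, 0.61124/0.0416667 → 14 → o; chars vo.
Extended square: 0.06788/0.00833333 → 8, 0.02790/0.00416667 → 6; chars 86.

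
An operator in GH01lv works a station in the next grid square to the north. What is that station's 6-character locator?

GH01lw

Latitude subsquare v = 21; +1 → 22 = w.
The longitude characters are unchanged.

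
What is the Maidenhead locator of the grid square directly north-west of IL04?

HL95

Longitude square 0; −1 → -1, wraps to 9, carry into field.
Longitude field I = 8; −1 → 7 = H.
Latitude square 4; +1 → 5.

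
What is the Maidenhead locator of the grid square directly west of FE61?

Longitude square 6; −1 → 5.
The latitude characters are unchanged.

FE51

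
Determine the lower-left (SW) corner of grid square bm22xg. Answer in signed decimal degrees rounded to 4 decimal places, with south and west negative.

32.2500, -154.0833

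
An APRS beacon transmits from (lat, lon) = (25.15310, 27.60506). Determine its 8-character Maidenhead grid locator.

KL35td26

Shift to the Maidenhead origin (180°W, 90°S): lon 207.60506, lat 115.15310.
Field: lon ⌊207.60506/20⌋ = 10 → K; lat ⌊115.15310/10⌋ = 11 → L.
Square: lon ⌊7.60506/2⌋ = 3; lat ⌊5.15310/1⌋ = 5.
Subsquare: lon ⌊1.60506/0.0833333⌋ = 19 → t; lat ⌊0.15310/0.0416667⌋ = 3 → d.
Extended square: lon ⌊0.02173/0.00833333⌋ = 2; lat ⌊0.02810/0.00416667⌋ = 6.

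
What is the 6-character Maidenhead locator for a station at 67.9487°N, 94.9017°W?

EP27nw

Shift to the Maidenhead origin (180°W, 90°S): lon 85.0983, lat 157.9487.
Field: 85.0983/20 → 4 → E, 157.9487/10 → 15 → P; chars EP.
Square: 5.0983/2 → 2, 7.9487/1 → 7; chars 27.
Subsquare: 1.0983/0.0833333 → 13 → n, 0.9487/0.0416667 → 22 → w; chars nw.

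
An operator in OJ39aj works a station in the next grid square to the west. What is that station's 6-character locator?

OJ29xj

Longitude subsquare a = 0; −1 → -1, wraps to 23 = x, carry into square.
Longitude square 3; −1 → 2.
The latitude characters are unchanged.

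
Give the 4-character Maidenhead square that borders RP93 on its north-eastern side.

AP04

Longitude square 9; +1 → 10, wraps to 0, carry into field.
Longitude field R = 17; +1 → 18, wraps to 0 = A, wrapping around the antimeridian.
Latitude square 3; +1 → 4.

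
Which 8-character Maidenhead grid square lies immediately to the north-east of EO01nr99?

Longitude extended square 9; +1 → 10, wraps to 0, carry into subsquare.
Longitude subsquare n = 13; +1 → 14 = o.
Latitude extended square 9; +1 → 10, wraps to 0, carry into subsquare.
Latitude subsquare r = 17; +1 → 18 = s.

EO01os00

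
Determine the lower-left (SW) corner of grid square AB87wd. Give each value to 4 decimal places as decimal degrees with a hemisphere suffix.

72.8750° S, 162.1667° W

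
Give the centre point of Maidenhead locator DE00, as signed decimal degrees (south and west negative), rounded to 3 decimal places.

-49.500, -119.000

Field D=3, E=4: +3·20° lon, +4·10° lat → SW at lon -120°, lat -50°.
Square 0, 0: +0·2° lon, +0·1° lat → SW at lon -120°, lat -50°.
Cell spans 2° lon × 1° lat. Centre is SW corner plus half of each.
latitude -49.500, longitude -119.000.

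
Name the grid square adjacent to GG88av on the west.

GG78xv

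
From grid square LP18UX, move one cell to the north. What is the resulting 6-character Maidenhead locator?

LP19ua

Latitude subsquare x = 23; +1 → 24, wraps to 0 = a, carry into square.
Latitude square 8; +1 → 9.
The longitude characters are unchanged.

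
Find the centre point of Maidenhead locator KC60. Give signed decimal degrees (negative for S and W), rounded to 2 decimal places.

Field K=10, C=2: +10·20° lon, +2·10° lat → SW at lon 20°, lat -70°.
Square 6, 0: +6·2° lon, +0·1° lat → SW at lon 32°, lat -70°.
Cell spans 2° lon × 1° lat. Centre is SW corner plus half of each.
latitude -69.50, longitude 33.00.

-69.50, 33.00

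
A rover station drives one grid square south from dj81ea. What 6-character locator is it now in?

DJ80ex

Latitude subsquare a = 0; −1 → -1, wraps to 23 = x, carry into square.
Latitude square 1; −1 → 0.
The longitude characters are unchanged.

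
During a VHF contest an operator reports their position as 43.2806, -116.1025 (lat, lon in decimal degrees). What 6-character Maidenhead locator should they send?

DN13wg

Shift to the Maidenhead origin (180°W, 90°S): lon 63.8975, lat 133.2806.
Field (20°×10°, letters A–R): lon ⌊63.8975/20⌋ = 3 → D; lat ⌊133.2806/10⌋ = 13 → N.
Square (2°×1°, digits 0–9): lon ⌊3.8975/2⌋ = 1; lat ⌊3.2806/1⌋ = 3.
Subsquare (5′×2.5′, letters a–x): lon ⌊1.8975/0.0833333⌋ = 22 → w; lat ⌊0.2806/0.0416667⌋ = 6 → g.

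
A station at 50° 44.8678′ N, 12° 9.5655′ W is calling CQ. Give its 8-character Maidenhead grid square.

Offset from 180°W / 90°S: lon 167.84058°, lat 140.74780°.
Field: lon ⌊167.84058/20⌋ = 8 → I; lat ⌊140.74780/10⌋ = 14 → O.
Square: lon ⌊7.84058/2⌋ = 3; lat ⌊0.74780/1⌋ = 0.
Subsquare: lon ⌊1.84058/0.0833333⌋ = 22 → w; lat ⌊0.74780/0.0416667⌋ = 17 → r.
Extended square: lon ⌊0.00724/0.00833333⌋ = 0; lat ⌊0.03946/0.00416667⌋ = 9.

IO30wr09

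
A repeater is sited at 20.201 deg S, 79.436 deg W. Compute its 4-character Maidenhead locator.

FG09

Shift to the Maidenhead origin (180°W, 90°S): lon 100.56, lat 69.80.
Field (20°×10°, letters A–R): 100.56/20 → 5 → F, 69.80/10 → 6 → G; chars FG.
Square (2°×1°, digits 0–9): 0.56/2 → 0, 9.80/1 → 9; chars 09.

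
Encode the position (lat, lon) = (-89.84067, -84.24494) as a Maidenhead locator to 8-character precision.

Shift to the Maidenhead origin (180°W, 90°S): lon 95.75506, lat 0.15933.
Field: lon ⌊95.75506/20⌋ = 4 → E; lat ⌊0.15933/10⌋ = 0 → A.
Square: lon ⌊15.75506/2⌋ = 7; lat ⌊0.15933/1⌋ = 0.
Subsquare: lon ⌊1.75506/0.0833333⌋ = 21 → v; lat ⌊0.15933/0.0416667⌋ = 3 → d.
Extended square: lon ⌊0.00506/0.00833333⌋ = 0; lat ⌊0.03433/0.00416667⌋ = 8.

EA70vd08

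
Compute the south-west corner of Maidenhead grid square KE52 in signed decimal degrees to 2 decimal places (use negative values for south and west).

-48.00, 30.00

Field K=10, E=4: +10·20° lon, +4·10° lat → SW at lon 20°, lat -50°.
Square 5, 2: +5·2° lon, +2·1° lat → SW at lon 30°, lat -48°.
latitude -48.00, longitude 30.00.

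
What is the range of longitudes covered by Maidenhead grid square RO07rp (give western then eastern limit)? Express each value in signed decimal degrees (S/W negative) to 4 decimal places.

Field R=17, O=14: +17·20° lon, +14·10° lat → SW at lon 160°, lat 50°.
Square 0, 7: +0·2° lon, +7·1° lat → SW at lon 160°, lat 57°.
Subsquare r=17, p=15: +17·0.0833333° lon, +15·0.0416667° lat → SW at lon 161.417°, lat 57.625°.
Cell spans 0.0833333° lon × 0.0416667° lat.
west 161.4167, east 161.5000.

161.4167, 161.5000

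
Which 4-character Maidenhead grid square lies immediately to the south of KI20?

KH29

Latitude square 0; −1 → -1, wraps to 9, carry into field.
Latitude field I = 8; −1 → 7 = H.
The longitude characters are unchanged.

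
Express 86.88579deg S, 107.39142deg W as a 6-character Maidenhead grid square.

Offset from 180°W / 90°S: lon 72.6086°, lat 3.1142°.
Field: lon ⌊72.6086/20⌋ = 3 → D; lat ⌊3.1142/10⌋ = 0 → A.
Square: lon ⌊12.6086/2⌋ = 6; lat ⌊3.1142/1⌋ = 3.
Subsquare: lon ⌊0.6086/0.0833333⌋ = 7 → h; lat ⌊0.1142/0.0416667⌋ = 2 → c.

DA63hc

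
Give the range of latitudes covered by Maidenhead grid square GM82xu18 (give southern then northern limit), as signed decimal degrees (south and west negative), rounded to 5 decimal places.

32.86667, 32.87083

Field G=6, M=12: +6·20° lon, +12·10° lat → SW at lon -60°, lat 30°.
Square 8, 2: +8·2° lon, +2·1° lat → SW at lon -44°, lat 32°.
Subsquare x=23, u=20: +23·0.0833333° lon, +20·0.0416667° lat → SW at lon -42.0833°, lat 32.8333°.
Extended square 1, 8: +1·0.00833333° lon, +8·0.00416667° lat → SW at lon -42.075°, lat 32.8667°.
Cell spans 0.00833333° lon × 0.00416667° lat.
south 32.86667, north 32.87083.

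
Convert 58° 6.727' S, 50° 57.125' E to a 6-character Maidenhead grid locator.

LD51lv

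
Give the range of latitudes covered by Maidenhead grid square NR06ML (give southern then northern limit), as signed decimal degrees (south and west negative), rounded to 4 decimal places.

86.4583, 86.5000

Field N=13, R=17: +13·20° lon, +17·10° lat → SW at lon 80°, lat 80°.
Square 0, 6: +0·2° lon, +6·1° lat → SW at lon 80°, lat 86°.
Subsquare m=12, l=11: +12·0.0833333° lon, +11·0.0416667° lat → SW at lon 81°, lat 86.4583°.
Cell spans 0.0833333° lon × 0.0416667° lat.
south 86.4583, north 86.5000.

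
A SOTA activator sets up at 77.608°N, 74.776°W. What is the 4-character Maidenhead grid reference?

FQ27

Add 180° to longitude and 90° to latitude: 105.22, 167.61.
Field: 105.22/20 → 5 → F, 167.61/10 → 16 → Q; chars FQ.
Square: 5.22/2 → 2, 7.61/1 → 7; chars 27.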